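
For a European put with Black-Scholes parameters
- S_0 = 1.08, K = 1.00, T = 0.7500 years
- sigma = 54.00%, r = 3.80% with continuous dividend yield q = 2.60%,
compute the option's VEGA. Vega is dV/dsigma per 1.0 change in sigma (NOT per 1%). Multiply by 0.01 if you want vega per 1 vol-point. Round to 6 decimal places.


Answer: Vega = 0.335367

Derivation:
d1 = 0.4176403044; d2 = -0.0500134137
phi(d1) = 0.3656238358; exp(-qT) = 0.9806888952; exp(-rT) = 0.9719022941
Vega = S * exp(-qT) * phi(d1) * sqrt(T) = 1.0800 * 0.9806888952 * 0.3656238358 * 0.8660254038 = 0.335367


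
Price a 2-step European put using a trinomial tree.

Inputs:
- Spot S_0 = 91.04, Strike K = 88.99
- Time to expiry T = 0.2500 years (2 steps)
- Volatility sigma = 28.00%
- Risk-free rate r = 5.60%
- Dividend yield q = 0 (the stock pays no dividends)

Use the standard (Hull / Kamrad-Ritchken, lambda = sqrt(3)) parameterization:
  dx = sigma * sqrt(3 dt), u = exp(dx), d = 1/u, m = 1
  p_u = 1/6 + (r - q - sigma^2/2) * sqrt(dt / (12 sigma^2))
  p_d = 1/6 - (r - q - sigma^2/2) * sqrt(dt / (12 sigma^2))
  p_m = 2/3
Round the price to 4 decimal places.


Answer: Price = V(0,0) = 3.2149

Derivation:
dt = T/N = 0.125000; dx = sigma*sqrt(3*dt) = 0.171464
u = exp(dx) = 1.187042; d = 1/u = 0.842430
p_u = 0.172790, p_m = 0.666667, p_d = 0.160543
Discount per step: exp(-r*dt) = 0.993024
Stock lattice S(k, j) with j the centered position index:
  k=0: S(0,+0) = 91.0400
  k=1: S(1,-1) = 76.6949; S(1,+0) = 91.0400; S(1,+1) = 108.0683
  k=2: S(2,-2) = 64.6101; S(2,-1) = 76.6949; S(2,+0) = 91.0400; S(2,+1) = 108.0683; S(2,+2) = 128.2816
Terminal payoffs V(N, j) = max(K - S_T, 0):
  V(2,-2) = 24.379922; V(2,-1) = 12.295140; V(2,+0) = 0.000000; V(2,+1) = 0.000000; V(2,+2) = 0.000000
Backward induction: V(k, j) = exp(-r*dt) * [p_u * V(k+1, j+1) + p_m * V(k+1, j) + p_d * V(k+1, j-1)]
  V(1,-1) = exp(-r*dt) * [p_u*0.000000 + p_m*12.295140 + p_d*24.379922] = 12.026305
  V(1,+0) = exp(-r*dt) * [p_u*0.000000 + p_m*0.000000 + p_d*12.295140] = 1.960129
  V(1,+1) = exp(-r*dt) * [p_u*0.000000 + p_m*0.000000 + p_d*0.000000] = 0.000000
  V(0,+0) = exp(-r*dt) * [p_u*0.000000 + p_m*1.960129 + p_d*12.026305] = 3.214908


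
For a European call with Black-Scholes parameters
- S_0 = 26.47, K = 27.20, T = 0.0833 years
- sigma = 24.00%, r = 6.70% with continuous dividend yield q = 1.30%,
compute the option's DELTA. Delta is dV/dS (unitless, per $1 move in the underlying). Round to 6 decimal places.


Answer: Delta = 0.384278

Derivation:
d1 = -0.2931752887; d2 = -0.3624434633
phi(d1) = 0.3821605739; exp(-qT) = 0.9989176861; exp(-rT) = 0.9944344454
N(d1) = 0.3846940857
Delta = exp(-qT) * N(d1) = 0.9989176861 * 0.3846940857 = 0.384278


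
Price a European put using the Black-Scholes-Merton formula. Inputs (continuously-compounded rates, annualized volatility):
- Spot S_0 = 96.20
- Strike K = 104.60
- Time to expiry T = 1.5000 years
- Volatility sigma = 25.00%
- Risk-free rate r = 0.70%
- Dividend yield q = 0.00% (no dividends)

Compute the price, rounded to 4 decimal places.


d1 = (ln(S/K) + (r - q + 0.5*sigma^2) * T) / (sigma * sqrt(T)) = -0.08602345
d2 = d1 - sigma * sqrt(T) = -0.39220967
exp(-rT) = 0.98955493; exp(-qT) = 1.00000000
P = K * exp(-rT) * N(-d2) - S_0 * exp(-qT) * N(-d1)
N(-d1) = 0.53427611; N(-d2) = 0.65254835
P = 104.6000 * 0.98955493 * 0.65254835 - 96.2000 * 1.00000000 * 0.53427611 = 16.1463

Answer: Price = 16.1463


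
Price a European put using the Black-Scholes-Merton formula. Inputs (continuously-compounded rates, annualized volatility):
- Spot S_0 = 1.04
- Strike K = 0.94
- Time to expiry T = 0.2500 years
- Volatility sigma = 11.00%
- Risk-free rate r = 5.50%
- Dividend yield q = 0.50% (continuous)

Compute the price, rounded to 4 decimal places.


Answer: Price = 0.0004

Derivation:
d1 = (ln(S/K) + (r - q + 0.5*sigma^2) * T) / (sigma * sqrt(T)) = 2.09288394
d2 = d1 - sigma * sqrt(T) = 2.03788394
exp(-rT) = 0.98634410; exp(-qT) = 0.99875078
P = K * exp(-rT) * N(-d2) - S_0 * exp(-qT) * N(-d1)
N(-d1) = 0.01817976; N(-d2) = 0.02078077
P = 0.9400 * 0.98634410 * 0.02078077 - 1.0400 * 0.99875078 * 0.01817976 = 0.0004


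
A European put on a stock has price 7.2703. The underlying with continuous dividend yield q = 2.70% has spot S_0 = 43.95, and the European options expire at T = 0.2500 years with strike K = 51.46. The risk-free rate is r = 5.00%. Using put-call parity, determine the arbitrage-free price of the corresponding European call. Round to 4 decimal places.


Answer: Call price = 0.1039

Derivation:
Put-call parity: C - P = S_0 * exp(-qT) - K * exp(-rT).
S_0 * exp(-qT) = 43.9500 * 0.99327273 = 43.65433649
K * exp(-rT) = 51.4600 * 0.98757780 = 50.82075361
C = P + S*exp(-qT) - K*exp(-rT)
C = 7.2703 + 43.65433649 - 50.82075361 = 0.1039


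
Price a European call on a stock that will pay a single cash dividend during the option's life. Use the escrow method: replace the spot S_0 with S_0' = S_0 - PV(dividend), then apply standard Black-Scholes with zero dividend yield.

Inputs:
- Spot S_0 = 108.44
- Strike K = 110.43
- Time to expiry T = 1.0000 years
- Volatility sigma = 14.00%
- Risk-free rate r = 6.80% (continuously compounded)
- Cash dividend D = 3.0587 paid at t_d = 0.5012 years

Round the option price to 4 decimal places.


PV(D) = D * exp(-r * t_d) = 3.0587 * 0.96649264 = 2.95621102
S_0' = S_0 - PV(D) = 108.4400 - 2.95621102 = 105.48378898
d1 = (ln(S_0'/K) + (r + sigma^2/2)*T) / (sigma*sqrt(T)) = 0.22839604
d2 = d1 - sigma*sqrt(T) = 0.08839604
exp(-rT) = 0.93426047
N(d1) = 0.59033082; N(d2) = 0.53521905
C = S_0' * N(d1) - K * exp(-rT) * N(d2) = 105.48378898 * 0.59033082 - 110.4300 * 0.93426047 * 0.53521905 = 7.0516

Answer: Price = 7.0516


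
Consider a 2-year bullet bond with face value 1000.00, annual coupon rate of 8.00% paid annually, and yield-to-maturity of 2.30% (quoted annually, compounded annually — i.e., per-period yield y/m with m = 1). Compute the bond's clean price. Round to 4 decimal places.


Answer: Price = 1110.1842

Derivation:
Coupon per period c = face * coupon_rate / m = 80.000000
Periods per year m = 1; per-period yield y/m = 0.023000
Number of cashflows N = 2
Cashflows (t years, CF_t, discount factor 1/(1+y/m)^(m*t), PV):
  t = 1.0000: CF_t = 80.000000, DF = 0.977517, PV = 78.201369
  t = 2.0000: CF_t = 1080.000000, DF = 0.955540, PV = 1031.982869
Price P = sum_t PV_t = 1110.184238


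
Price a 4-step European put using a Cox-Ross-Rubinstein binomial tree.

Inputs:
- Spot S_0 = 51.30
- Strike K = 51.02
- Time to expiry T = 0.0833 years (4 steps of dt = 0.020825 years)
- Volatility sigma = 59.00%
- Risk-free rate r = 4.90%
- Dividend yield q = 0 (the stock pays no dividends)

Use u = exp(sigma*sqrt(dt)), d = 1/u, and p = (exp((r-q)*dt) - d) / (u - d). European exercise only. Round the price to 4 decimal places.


Answer: Price = V(0,0) = 3.0680

Derivation:
dt = T/N = 0.020825
u = exp(sigma*sqrt(dt)) = 1.088872; d = 1/u = 0.918382
p = (exp((r-q)*dt) - d) / (u - d) = 0.484716
Discount per step: exp(-r*dt) = 0.998980
Stock lattice S(k, i) with i counting down-moves:
  k=0: S(0,0) = 51.3000
  k=1: S(1,0) = 55.8591; S(1,1) = 47.1130
  k=2: S(2,0) = 60.8234; S(2,1) = 51.3000; S(2,2) = 43.2677
  k=3: S(3,0) = 66.2289; S(3,1) = 55.8591; S(3,2) = 47.1130; S(3,3) = 39.7363
  k=4: S(4,0) = 72.1148; S(4,1) = 60.8234; S(4,2) = 51.3000; S(4,3) = 43.2677; S(4,4) = 36.4931
Terminal payoffs V(N, i) = max(K - S_T, 0):
  V(4,0) = 0.000000; V(4,1) = 0.000000; V(4,2) = 0.000000; V(4,3) = 7.752296; V(4,4) = 14.526936
Backward induction: V(k, i) = exp(-r*dt) * [p * V(k+1, i) + (1-p) * V(k+1, i+1)].
  V(3,0) = exp(-r*dt) * [p*0.000000 + (1-p)*0.000000] = 0.000000
  V(3,1) = exp(-r*dt) * [p*0.000000 + (1-p)*0.000000] = 0.000000
  V(3,2) = exp(-r*dt) * [p*0.000000 + (1-p)*7.752296] = 3.990563
  V(3,3) = exp(-r*dt) * [p*7.752296 + (1-p)*14.526936] = 11.231695
  V(2,0) = exp(-r*dt) * [p*0.000000 + (1-p)*0.000000] = 0.000000
  V(2,1) = exp(-r*dt) * [p*0.000000 + (1-p)*3.990563] = 2.054178
  V(2,2) = exp(-r*dt) * [p*3.990563 + (1-p)*11.231695] = 7.713930
  V(1,0) = exp(-r*dt) * [p*0.000000 + (1-p)*2.054178] = 1.057406
  V(1,1) = exp(-r*dt) * [p*2.054178 + (1-p)*7.713930] = 4.965490
  V(0,0) = exp(-r*dt) * [p*1.057406 + (1-p)*4.965490] = 3.068048


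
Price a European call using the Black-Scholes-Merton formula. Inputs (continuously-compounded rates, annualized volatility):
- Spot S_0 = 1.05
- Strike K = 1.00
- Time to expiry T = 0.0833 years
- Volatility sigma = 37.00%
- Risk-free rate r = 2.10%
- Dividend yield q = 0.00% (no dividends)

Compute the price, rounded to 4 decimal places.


d1 = (ln(S/K) + (r - q + 0.5*sigma^2) * T) / (sigma * sqrt(T)) = 0.52666142
d2 = d1 - sigma * sqrt(T) = 0.41987298
exp(-rT) = 0.99825223; exp(-qT) = 1.00000000
C = S_0 * exp(-qT) * N(d1) - K * exp(-rT) * N(d2)
N(d1) = 0.70078563; N(d2) = 0.66271088
C = 1.0500 * 1.00000000 * 0.70078563 - 1.0000 * 0.99825223 * 0.66271088 = 0.0743

Answer: Price = 0.0743


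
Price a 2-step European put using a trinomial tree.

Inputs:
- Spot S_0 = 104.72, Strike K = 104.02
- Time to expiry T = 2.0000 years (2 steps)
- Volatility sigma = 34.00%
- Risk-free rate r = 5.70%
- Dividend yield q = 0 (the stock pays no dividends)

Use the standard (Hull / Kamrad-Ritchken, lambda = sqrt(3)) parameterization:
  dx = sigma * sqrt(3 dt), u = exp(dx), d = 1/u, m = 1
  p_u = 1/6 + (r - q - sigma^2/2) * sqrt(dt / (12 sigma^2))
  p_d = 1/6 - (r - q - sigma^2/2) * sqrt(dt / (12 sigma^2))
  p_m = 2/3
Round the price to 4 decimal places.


dt = T/N = 1.000000; dx = sigma*sqrt(3*dt) = 0.588897
u = exp(dx) = 1.802000; d = 1/u = 0.554939
p_u = 0.165987, p_m = 0.666667, p_d = 0.167346
Discount per step: exp(-r*dt) = 0.944594
Stock lattice S(k, j) with j the centered position index:
  k=0: S(0,+0) = 104.7200
  k=1: S(1,-1) = 58.1132; S(1,+0) = 104.7200; S(1,+1) = 188.7055
  k=2: S(2,-2) = 32.2493; S(2,-1) = 58.1132; S(2,+0) = 104.7200; S(2,+1) = 188.7055; S(2,+2) = 340.0473
Terminal payoffs V(N, j) = max(K - S_T, 0):
  V(2,-2) = 71.770725; V(2,-1) = 45.906799; V(2,+0) = 0.000000; V(2,+1) = 0.000000; V(2,+2) = 0.000000
Backward induction: V(k, j) = exp(-r*dt) * [p_u * V(k+1, j+1) + p_m * V(k+1, j) + p_d * V(k+1, j-1)]
  V(1,-1) = exp(-r*dt) * [p_u*0.000000 + p_m*45.906799 + p_d*71.770725] = 40.253942
  V(1,+0) = exp(-r*dt) * [p_u*0.000000 + p_m*0.000000 + p_d*45.906799] = 7.256669
  V(1,+1) = exp(-r*dt) * [p_u*0.000000 + p_m*0.000000 + p_d*0.000000] = 0.000000
  V(0,+0) = exp(-r*dt) * [p_u*0.000000 + p_m*7.256669 + p_d*40.253942] = 10.932837

Answer: Price = V(0,0) = 10.9328


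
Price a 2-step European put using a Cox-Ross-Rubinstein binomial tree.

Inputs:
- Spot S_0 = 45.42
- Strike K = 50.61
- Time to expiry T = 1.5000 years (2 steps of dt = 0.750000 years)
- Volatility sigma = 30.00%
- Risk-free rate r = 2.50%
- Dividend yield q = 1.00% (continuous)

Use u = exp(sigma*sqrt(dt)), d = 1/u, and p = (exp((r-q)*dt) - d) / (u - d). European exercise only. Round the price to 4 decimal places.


Answer: Price = V(0,0) = 9.1837

Derivation:
dt = T/N = 0.750000
u = exp(sigma*sqrt(dt)) = 1.296681; d = 1/u = 0.771200
p = (exp((r-q)*dt) - d) / (u - d) = 0.456941
Discount per step: exp(-r*dt) = 0.981425
Stock lattice S(k, i) with i counting down-moves:
  k=0: S(0,0) = 45.4200
  k=1: S(1,0) = 58.8952; S(1,1) = 35.0279
  k=2: S(2,0) = 76.3683; S(2,1) = 45.4200; S(2,2) = 27.0135
Terminal payoffs V(N, i) = max(K - S_T, 0):
  V(2,0) = 0.000000; V(2,1) = 5.190000; V(2,2) = 23.596485
Backward induction: V(k, i) = exp(-r*dt) * [p * V(k+1, i) + (1-p) * V(k+1, i+1)].
  V(1,0) = exp(-r*dt) * [p*0.000000 + (1-p)*5.190000] = 2.766123
  V(1,1) = exp(-r*dt) * [p*5.190000 + (1-p)*23.596485] = 14.903729
  V(0,0) = exp(-r*dt) * [p*2.766123 + (1-p)*14.903729] = 9.183741


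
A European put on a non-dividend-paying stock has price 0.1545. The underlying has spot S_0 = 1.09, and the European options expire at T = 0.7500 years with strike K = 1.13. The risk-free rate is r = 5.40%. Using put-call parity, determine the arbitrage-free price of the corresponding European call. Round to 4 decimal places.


Answer: Call price = 0.1594

Derivation:
Put-call parity: C - P = S_0 * exp(-qT) - K * exp(-rT).
S_0 * exp(-qT) = 1.0900 * 1.00000000 = 1.09000000
K * exp(-rT) = 1.1300 * 0.96030916 = 1.08514936
C = P + S*exp(-qT) - K*exp(-rT)
C = 0.1545 + 1.09000000 - 1.08514936 = 0.1594


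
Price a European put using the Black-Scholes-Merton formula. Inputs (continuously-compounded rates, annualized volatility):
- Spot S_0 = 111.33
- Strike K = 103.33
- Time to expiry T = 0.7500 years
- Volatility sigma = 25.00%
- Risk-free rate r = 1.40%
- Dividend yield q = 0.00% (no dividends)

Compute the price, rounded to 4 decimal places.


d1 = (ln(S/K) + (r - q + 0.5*sigma^2) * T) / (sigma * sqrt(T)) = 0.50117936
d2 = d1 - sigma * sqrt(T) = 0.28467300
exp(-rT) = 0.98955493; exp(-qT) = 1.00000000
P = K * exp(-rT) * N(-d2) - S_0 * exp(-qT) * N(-d1)
N(-d1) = 0.30812245; N(-d2) = 0.38794734
P = 103.3300 * 0.98955493 * 0.38794734 - 111.3300 * 1.00000000 * 0.30812245 = 5.3646

Answer: Price = 5.3646


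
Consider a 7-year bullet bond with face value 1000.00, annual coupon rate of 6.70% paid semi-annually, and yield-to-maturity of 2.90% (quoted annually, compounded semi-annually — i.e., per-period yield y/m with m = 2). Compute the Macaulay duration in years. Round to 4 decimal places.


Coupon per period c = face * coupon_rate / m = 33.500000
Periods per year m = 2; per-period yield y/m = 0.014500
Number of cashflows N = 14
Cashflows (t years, CF_t, discount factor 1/(1+y/m)^(m*t), PV):
  t = 0.5000: CF_t = 33.500000, DF = 0.985707, PV = 33.021193
  t = 1.0000: CF_t = 33.500000, DF = 0.971619, PV = 32.549229
  t = 1.5000: CF_t = 33.500000, DF = 0.957732, PV = 32.084011
  t = 2.0000: CF_t = 33.500000, DF = 0.944043, PV = 31.625442
  t = 2.5000: CF_t = 33.500000, DF = 0.930550, PV = 31.173427
  t = 3.0000: CF_t = 33.500000, DF = 0.917250, PV = 30.727873
  t = 3.5000: CF_t = 33.500000, DF = 0.904140, PV = 30.288687
  t = 4.0000: CF_t = 33.500000, DF = 0.891217, PV = 29.855778
  t = 4.5000: CF_t = 33.500000, DF = 0.878479, PV = 29.429057
  t = 5.0000: CF_t = 33.500000, DF = 0.865923, PV = 29.008435
  t = 5.5000: CF_t = 33.500000, DF = 0.853547, PV = 28.593824
  t = 6.0000: CF_t = 33.500000, DF = 0.841347, PV = 28.185140
  t = 6.5000: CF_t = 33.500000, DF = 0.829322, PV = 27.782296
  t = 7.0000: CF_t = 1033.500000, DF = 0.817469, PV = 844.854189
Price P = sum_t PV_t = 1239.178580
Macaulay numerator sum_t t * PV_t:
  t * PV_t at t = 0.5000: 16.510596
  t * PV_t at t = 1.0000: 32.549229
  t * PV_t at t = 1.5000: 48.126016
  t * PV_t at t = 2.0000: 63.250884
  t * PV_t at t = 2.5000: 77.933568
  t * PV_t at t = 3.0000: 92.183619
  t * PV_t at t = 3.5000: 106.010405
  t * PV_t at t = 4.0000: 119.423113
  t * PV_t at t = 4.5000: 132.430756
  t * PV_t at t = 5.0000: 145.042173
  t * PV_t at t = 5.5000: 157.266033
  t * PV_t at t = 6.0000: 169.110838
  t * PV_t at t = 6.5000: 180.584926
  t * PV_t at t = 7.0000: 5913.979323
Macaulay duration D = (sum_t t * PV_t) / P = 7254.401478 / 1239.178580 = 5.854202

Answer: Macaulay duration = 5.8542 years


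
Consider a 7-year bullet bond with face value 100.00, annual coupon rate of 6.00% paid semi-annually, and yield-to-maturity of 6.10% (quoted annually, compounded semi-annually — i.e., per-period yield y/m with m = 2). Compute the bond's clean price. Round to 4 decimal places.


Coupon per period c = face * coupon_rate / m = 3.000000
Periods per year m = 2; per-period yield y/m = 0.030500
Number of cashflows N = 14
Cashflows (t years, CF_t, discount factor 1/(1+y/m)^(m*t), PV):
  t = 0.5000: CF_t = 3.000000, DF = 0.970403, PV = 2.911208
  t = 1.0000: CF_t = 3.000000, DF = 0.941681, PV = 2.825044
  t = 1.5000: CF_t = 3.000000, DF = 0.913810, PV = 2.741431
  t = 2.0000: CF_t = 3.000000, DF = 0.886764, PV = 2.660292
  t = 2.5000: CF_t = 3.000000, DF = 0.860518, PV = 2.581554
  t = 3.0000: CF_t = 3.000000, DF = 0.835049, PV = 2.505147
  t = 3.5000: CF_t = 3.000000, DF = 0.810334, PV = 2.431002
  t = 4.0000: CF_t = 3.000000, DF = 0.786350, PV = 2.359051
  t = 4.5000: CF_t = 3.000000, DF = 0.763076, PV = 2.289229
  t = 5.0000: CF_t = 3.000000, DF = 0.740491, PV = 2.221474
  t = 5.5000: CF_t = 3.000000, DF = 0.718575, PV = 2.155725
  t = 6.0000: CF_t = 3.000000, DF = 0.697307, PV = 2.091921
  t = 6.5000: CF_t = 3.000000, DF = 0.676669, PV = 2.030006
  t = 7.0000: CF_t = 103.000000, DF = 0.656641, PV = 67.634032
Price P = sum_t PV_t = 99.437117

Answer: Price = 99.4371


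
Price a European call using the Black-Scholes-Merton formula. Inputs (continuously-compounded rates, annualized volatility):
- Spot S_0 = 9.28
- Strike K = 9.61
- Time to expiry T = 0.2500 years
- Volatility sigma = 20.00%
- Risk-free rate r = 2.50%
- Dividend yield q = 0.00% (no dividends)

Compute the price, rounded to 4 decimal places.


d1 = (ln(S/K) + (r - q + 0.5*sigma^2) * T) / (sigma * sqrt(T)) = -0.23692676
d2 = d1 - sigma * sqrt(T) = -0.33692676
exp(-rT) = 0.99376949; exp(-qT) = 1.00000000
C = S_0 * exp(-qT) * N(d1) - K * exp(-rT) * N(d2)
N(d1) = 0.40635680; N(d2) = 0.36808606
C = 9.2800 * 1.00000000 * 0.40635680 - 9.6100 * 0.99376949 * 0.36808606 = 0.2557

Answer: Price = 0.2557


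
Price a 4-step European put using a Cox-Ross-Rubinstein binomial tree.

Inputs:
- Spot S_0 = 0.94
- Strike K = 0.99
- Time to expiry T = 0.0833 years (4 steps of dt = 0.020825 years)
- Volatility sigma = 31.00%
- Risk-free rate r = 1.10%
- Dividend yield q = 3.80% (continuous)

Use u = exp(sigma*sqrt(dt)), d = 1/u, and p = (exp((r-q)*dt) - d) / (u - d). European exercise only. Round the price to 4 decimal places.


dt = T/N = 0.020825
u = exp(sigma*sqrt(dt)) = 1.045751; d = 1/u = 0.956250
p = (exp((r-q)*dt) - d) / (u - d) = 0.482537
Discount per step: exp(-r*dt) = 0.999771
Stock lattice S(k, i) with i counting down-moves:
  k=0: S(0,0) = 0.9400
  k=1: S(1,0) = 0.9830; S(1,1) = 0.8989
  k=2: S(2,0) = 1.0280; S(2,1) = 0.9400; S(2,2) = 0.8595
  k=3: S(3,0) = 1.0750; S(3,1) = 0.9830; S(3,2) = 0.8989; S(3,3) = 0.8219
  k=4: S(4,0) = 1.1242; S(4,1) = 1.0280; S(4,2) = 0.9400; S(4,3) = 0.8595; S(4,4) = 0.7860
Terminal payoffs V(N, i) = max(K - S_T, 0):
  V(4,0) = 0.000000; V(4,1) = 0.000000; V(4,2) = 0.050000; V(4,3) = 0.130450; V(4,4) = 0.204015
Backward induction: V(k, i) = exp(-r*dt) * [p * V(k+1, i) + (1-p) * V(k+1, i+1)].
  V(3,0) = exp(-r*dt) * [p*0.000000 + (1-p)*0.000000] = 0.000000
  V(3,1) = exp(-r*dt) * [p*0.000000 + (1-p)*0.050000] = 0.025867
  V(3,2) = exp(-r*dt) * [p*0.050000 + (1-p)*0.130450] = 0.091609
  V(3,3) = exp(-r*dt) * [p*0.130450 + (1-p)*0.204015] = 0.168479
  V(2,0) = exp(-r*dt) * [p*0.000000 + (1-p)*0.025867] = 0.013382
  V(2,1) = exp(-r*dt) * [p*0.025867 + (1-p)*0.091609] = 0.059872
  V(2,2) = exp(-r*dt) * [p*0.091609 + (1-p)*0.168479] = 0.131356
  V(1,0) = exp(-r*dt) * [p*0.013382 + (1-p)*0.059872] = 0.037431
  V(1,1) = exp(-r*dt) * [p*0.059872 + (1-p)*0.131356] = 0.096840
  V(0,0) = exp(-r*dt) * [p*0.037431 + (1-p)*0.096840] = 0.068157

Answer: Price = V(0,0) = 0.0682


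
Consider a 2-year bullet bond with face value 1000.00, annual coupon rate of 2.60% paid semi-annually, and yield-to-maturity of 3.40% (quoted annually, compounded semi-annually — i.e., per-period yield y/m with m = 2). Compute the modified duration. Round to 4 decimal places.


Coupon per period c = face * coupon_rate / m = 13.000000
Periods per year m = 2; per-period yield y/m = 0.017000
Number of cashflows N = 4
Cashflows (t years, CF_t, discount factor 1/(1+y/m)^(m*t), PV):
  t = 0.5000: CF_t = 13.000000, DF = 0.983284, PV = 12.782694
  t = 1.0000: CF_t = 13.000000, DF = 0.966848, PV = 12.569021
  t = 1.5000: CF_t = 13.000000, DF = 0.950686, PV = 12.358919
  t = 2.0000: CF_t = 1013.000000, DF = 0.934795, PV = 946.946915
Price P = sum_t PV_t = 984.657550
First compute Macaulay numerator sum_t t * PV_t:
  t * PV_t at t = 0.5000: 6.391347
  t * PV_t at t = 1.0000: 12.569021
  t * PV_t at t = 1.5000: 18.538379
  t * PV_t at t = 2.0000: 1893.893831
Macaulay duration D = 1931.392577 / 984.657550 = 1.961487
Modified duration = D / (1 + y/m) = 1.961487 / (1 + 0.017000) = 1.928699

Answer: Modified duration = 1.9287


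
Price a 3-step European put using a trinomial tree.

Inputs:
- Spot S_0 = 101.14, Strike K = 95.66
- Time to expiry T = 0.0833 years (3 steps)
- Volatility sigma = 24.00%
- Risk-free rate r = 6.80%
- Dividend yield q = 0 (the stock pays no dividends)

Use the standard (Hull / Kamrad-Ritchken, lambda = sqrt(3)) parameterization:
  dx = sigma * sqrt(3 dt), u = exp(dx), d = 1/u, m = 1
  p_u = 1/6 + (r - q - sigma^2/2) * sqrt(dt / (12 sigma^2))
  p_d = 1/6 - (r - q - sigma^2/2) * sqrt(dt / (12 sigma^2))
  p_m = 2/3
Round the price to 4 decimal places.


dt = T/N = 0.027767; dx = sigma*sqrt(3*dt) = 0.069268
u = exp(dx) = 1.071724; d = 1/u = 0.933076
p_u = 0.174523, p_m = 0.666667, p_d = 0.158810
Discount per step: exp(-r*dt) = 0.998114
Stock lattice S(k, j) with j the centered position index:
  k=0: S(0,+0) = 101.1400
  k=1: S(1,-1) = 94.3713; S(1,+0) = 101.1400; S(1,+1) = 108.3941
  k=2: S(2,-2) = 88.0557; S(2,-1) = 94.3713; S(2,+0) = 101.1400; S(2,+1) = 108.3941; S(2,+2) = 116.1685
  k=3: S(3,-3) = 82.1627; S(3,-2) = 88.0557; S(3,-1) = 94.3713; S(3,+0) = 101.1400; S(3,+1) = 108.3941; S(3,+2) = 116.1685; S(3,+3) = 124.5006
Terminal payoffs V(N, j) = max(K - S_T, 0):
  V(3,-3) = 13.497321; V(3,-2) = 7.604320; V(3,-1) = 1.288651; V(3,+0) = 0.000000; V(3,+1) = 0.000000; V(3,+2) = 0.000000; V(3,+3) = 0.000000
Backward induction: V(k, j) = exp(-r*dt) * [p_u * V(k+1, j+1) + p_m * V(k+1, j) + p_d * V(k+1, j-1)]
  V(2,-2) = exp(-r*dt) * [p_u*1.288651 + p_m*7.604320 + p_d*13.497321] = 7.423923
  V(2,-1) = exp(-r*dt) * [p_u*0.000000 + p_m*1.288651 + p_d*7.604320] = 2.062843
  V(2,+0) = exp(-r*dt) * [p_u*0.000000 + p_m*0.000000 + p_d*1.288651] = 0.204264
  V(2,+1) = exp(-r*dt) * [p_u*0.000000 + p_m*0.000000 + p_d*0.000000] = 0.000000
  V(2,+2) = exp(-r*dt) * [p_u*0.000000 + p_m*0.000000 + p_d*0.000000] = 0.000000
  V(1,-1) = exp(-r*dt) * [p_u*0.204264 + p_m*2.062843 + p_d*7.423923] = 2.584984
  V(1,+0) = exp(-r*dt) * [p_u*0.000000 + p_m*0.204264 + p_d*2.062843] = 0.462901
  V(1,+1) = exp(-r*dt) * [p_u*0.000000 + p_m*0.000000 + p_d*0.204264] = 0.032378
  V(0,+0) = exp(-r*dt) * [p_u*0.032378 + p_m*0.462901 + p_d*2.584984] = 0.723405

Answer: Price = V(0,0) = 0.7234


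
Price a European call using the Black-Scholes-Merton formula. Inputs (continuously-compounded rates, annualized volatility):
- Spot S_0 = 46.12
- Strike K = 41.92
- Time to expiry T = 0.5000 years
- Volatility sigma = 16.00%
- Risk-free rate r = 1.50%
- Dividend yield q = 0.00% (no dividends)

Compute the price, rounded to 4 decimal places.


d1 = (ln(S/K) + (r - q + 0.5*sigma^2) * T) / (sigma * sqrt(T)) = 0.96682406
d2 = d1 - sigma * sqrt(T) = 0.85368697
exp(-rT) = 0.99252805; exp(-qT) = 1.00000000
C = S_0 * exp(-qT) * N(d1) - K * exp(-rT) * N(d2)
N(d1) = 0.83318400; N(d2) = 0.80336077
C = 46.1200 * 1.00000000 * 0.83318400 - 41.9200 * 0.99252805 * 0.80336077 = 5.0012

Answer: Price = 5.0012


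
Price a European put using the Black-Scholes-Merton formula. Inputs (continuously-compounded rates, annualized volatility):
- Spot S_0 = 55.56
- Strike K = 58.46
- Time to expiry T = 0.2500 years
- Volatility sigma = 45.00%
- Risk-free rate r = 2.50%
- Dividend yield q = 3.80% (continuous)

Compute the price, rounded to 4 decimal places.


Answer: Price = 6.7425

Derivation:
d1 = (ln(S/K) + (r - q + 0.5*sigma^2) * T) / (sigma * sqrt(T)) = -0.12807441
d2 = d1 - sigma * sqrt(T) = -0.35307441
exp(-rT) = 0.99376949; exp(-qT) = 0.99054498
P = K * exp(-rT) * N(-d2) - S_0 * exp(-qT) * N(-d1)
N(-d1) = 0.55095496; N(-d2) = 0.63798367
P = 58.4600 * 0.99376949 * 0.63798367 - 55.5600 * 0.99054498 * 0.55095496 = 6.7425


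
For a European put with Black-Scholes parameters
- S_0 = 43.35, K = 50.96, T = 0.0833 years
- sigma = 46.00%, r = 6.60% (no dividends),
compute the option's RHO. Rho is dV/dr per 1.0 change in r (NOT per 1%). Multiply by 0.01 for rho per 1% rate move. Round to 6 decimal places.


d1 = -1.1104167302; d2 = -1.2431807313
phi(d1) = 0.2153585015; exp(-qT) = 1.0000000000; exp(-rT) = 0.9945172852
N(-d2) = 0.8930993792
Rho = -K*T*exp(-rT)*N(-d2) = -50.9600 * 0.0833 * 0.9945172852 * 0.8930993792 = -3.770392

Answer: Rho = -3.770392


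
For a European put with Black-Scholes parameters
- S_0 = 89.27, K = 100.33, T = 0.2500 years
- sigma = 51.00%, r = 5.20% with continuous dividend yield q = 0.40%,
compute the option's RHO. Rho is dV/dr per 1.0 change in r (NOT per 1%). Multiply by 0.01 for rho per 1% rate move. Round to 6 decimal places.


Answer: Rho = -17.451706

Derivation:
d1 = -0.2834775206; d2 = -0.5384775206
phi(d1) = 0.3832306370; exp(-qT) = 0.9990004998; exp(-rT) = 0.9870841350
N(-d2) = 0.7048762898
Rho = -K*T*exp(-rT)*N(-d2) = -100.3300 * 0.2500 * 0.9870841350 * 0.7048762898 = -17.451706


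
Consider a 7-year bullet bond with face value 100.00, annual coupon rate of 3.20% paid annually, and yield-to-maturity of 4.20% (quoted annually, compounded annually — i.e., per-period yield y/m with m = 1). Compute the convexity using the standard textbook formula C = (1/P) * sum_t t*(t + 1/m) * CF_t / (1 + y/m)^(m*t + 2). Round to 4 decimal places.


Coupon per period c = face * coupon_rate / m = 3.200000
Periods per year m = 1; per-period yield y/m = 0.042000
Number of cashflows N = 7
Cashflows (t years, CF_t, discount factor 1/(1+y/m)^(m*t), PV):
  t = 1.0000: CF_t = 3.200000, DF = 0.959693, PV = 3.071017
  t = 2.0000: CF_t = 3.200000, DF = 0.921010, PV = 2.947233
  t = 3.0000: CF_t = 3.200000, DF = 0.883887, PV = 2.828439
  t = 4.0000: CF_t = 3.200000, DF = 0.848260, PV = 2.714433
  t = 5.0000: CF_t = 3.200000, DF = 0.814069, PV = 2.605022
  t = 6.0000: CF_t = 3.200000, DF = 0.781257, PV = 2.500021
  t = 7.0000: CF_t = 103.200000, DF = 0.749766, PV = 77.375891
Price P = sum_t PV_t = 94.042057
Convexity numerator sum_t t*(t + 1/m) * CF_t / (1+y/m)^(m*t + 2):
  t = 1.0000: term = 5.656878
  t = 2.0000: term = 16.286597
  t = 3.0000: term = 31.260263
  t = 4.0000: term = 50.000421
  t = 5.0000: term = 71.977573
  t = 6.0000: term = 96.706912
  t = 7.0000: term = 3990.784287
Convexity = (1/P) * sum = 4262.672932 / 94.042057 = 45.327304

Answer: Convexity = 45.3273


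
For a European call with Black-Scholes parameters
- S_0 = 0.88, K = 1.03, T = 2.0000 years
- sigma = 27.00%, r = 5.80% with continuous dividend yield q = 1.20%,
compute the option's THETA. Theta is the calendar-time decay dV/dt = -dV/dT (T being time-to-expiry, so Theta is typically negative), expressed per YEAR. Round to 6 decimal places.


Answer: Theta = -0.046553

Derivation:
d1 = 0.0196623513; d2 = -0.3621753105
phi(d1) = 0.3988651707; exp(-qT) = 0.9762857098; exp(-rT) = 0.8904752233
Theta = -S*exp(-qT)*phi(d1)*sigma/(2*sqrt(T)) - r*K*exp(-rT)*N(d2) + q*S*exp(-qT)*N(d1)
N(d1) = 0.5078436379; N(d2) = 0.3586105141; sqrt(T) = 1.4142135624
Term 1 = -0.8800 * 0.9762857098 * 0.3988651707 * 0.2700 / (2 * 1.4142135624) = -0.0327118036
Term 2 = -0.0580 * 1.0300 * 0.8904752233 * 0.3586105141 = -0.0190769999
Term 3 = 0.0120 * 0.8800 * 0.9762857098 * 0.5078436379 = 0.0052356531
Theta = -0.0327118036 + (-0.0190769999) + (0.0052356531) = -0.046553


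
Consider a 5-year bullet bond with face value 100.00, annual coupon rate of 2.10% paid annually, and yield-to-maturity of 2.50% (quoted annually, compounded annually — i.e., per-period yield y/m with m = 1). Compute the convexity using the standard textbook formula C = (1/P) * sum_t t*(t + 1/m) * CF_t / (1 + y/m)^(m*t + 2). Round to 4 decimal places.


Answer: Convexity = 27.0079

Derivation:
Coupon per period c = face * coupon_rate / m = 2.100000
Periods per year m = 1; per-period yield y/m = 0.025000
Number of cashflows N = 5
Cashflows (t years, CF_t, discount factor 1/(1+y/m)^(m*t), PV):
  t = 1.0000: CF_t = 2.100000, DF = 0.975610, PV = 2.048780
  t = 2.0000: CF_t = 2.100000, DF = 0.951814, PV = 1.998810
  t = 3.0000: CF_t = 2.100000, DF = 0.928599, PV = 1.950059
  t = 4.0000: CF_t = 2.100000, DF = 0.905951, PV = 1.902496
  t = 5.0000: CF_t = 102.100000, DF = 0.883854, PV = 90.241523
Price P = sum_t PV_t = 98.141669
Convexity numerator sum_t t*(t + 1/m) * CF_t / (1+y/m)^(m*t + 2):
  t = 1.0000: term = 3.900118
  t = 2.0000: term = 11.414978
  t = 3.0000: term = 22.273128
  t = 4.0000: term = 36.216468
  t = 5.0000: term = 2576.795415
Convexity = (1/P) * sum = 2650.600107 / 98.141669 = 27.007897


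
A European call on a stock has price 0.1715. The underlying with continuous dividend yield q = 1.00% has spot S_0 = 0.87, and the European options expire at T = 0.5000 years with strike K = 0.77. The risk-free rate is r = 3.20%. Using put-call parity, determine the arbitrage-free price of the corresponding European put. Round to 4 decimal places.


Put-call parity: C - P = S_0 * exp(-qT) - K * exp(-rT).
S_0 * exp(-qT) = 0.8700 * 0.99501248 = 0.86566086
K * exp(-rT) = 0.7700 * 0.98412732 = 0.75777804
P = C - S*exp(-qT) + K*exp(-rT)
P = 0.1715 - 0.86566086 + 0.75777804 = 0.0636

Answer: Put price = 0.0636


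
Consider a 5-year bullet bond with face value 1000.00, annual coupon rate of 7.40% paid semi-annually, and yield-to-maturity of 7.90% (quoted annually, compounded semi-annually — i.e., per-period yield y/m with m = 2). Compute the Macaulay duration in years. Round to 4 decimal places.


Coupon per period c = face * coupon_rate / m = 37.000000
Periods per year m = 2; per-period yield y/m = 0.039500
Number of cashflows N = 10
Cashflows (t years, CF_t, discount factor 1/(1+y/m)^(m*t), PV):
  t = 0.5000: CF_t = 37.000000, DF = 0.962001, PV = 35.594036
  t = 1.0000: CF_t = 37.000000, DF = 0.925446, PV = 34.241496
  t = 1.5000: CF_t = 37.000000, DF = 0.890280, PV = 32.940353
  t = 2.0000: CF_t = 37.000000, DF = 0.856450, PV = 31.688651
  t = 2.5000: CF_t = 37.000000, DF = 0.823906, PV = 30.484513
  t = 3.0000: CF_t = 37.000000, DF = 0.792598, PV = 29.326130
  t = 3.5000: CF_t = 37.000000, DF = 0.762480, PV = 28.211766
  t = 4.0000: CF_t = 37.000000, DF = 0.733507, PV = 27.139746
  t = 4.5000: CF_t = 37.000000, DF = 0.705634, PV = 26.108462
  t = 5.0000: CF_t = 1037.000000, DF = 0.678821, PV = 703.937043
Price P = sum_t PV_t = 979.672195
Macaulay numerator sum_t t * PV_t:
  t * PV_t at t = 0.5000: 17.797018
  t * PV_t at t = 1.0000: 34.241496
  t * PV_t at t = 1.5000: 49.410529
  t * PV_t at t = 2.0000: 63.377302
  t * PV_t at t = 2.5000: 76.211282
  t * PV_t at t = 3.0000: 87.978391
  t * PV_t at t = 3.5000: 98.741180
  t * PV_t at t = 4.0000: 108.558983
  t * PV_t at t = 4.5000: 117.488077
  t * PV_t at t = 5.0000: 3519.685217
Macaulay duration D = (sum_t t * PV_t) / P = 4173.489474 / 979.672195 = 4.260088

Answer: Macaulay duration = 4.2601 years


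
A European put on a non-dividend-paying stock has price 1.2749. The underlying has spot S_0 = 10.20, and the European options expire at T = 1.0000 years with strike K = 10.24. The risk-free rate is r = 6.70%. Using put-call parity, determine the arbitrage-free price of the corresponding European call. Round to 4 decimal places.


Answer: Call price = 1.8985

Derivation:
Put-call parity: C - P = S_0 * exp(-qT) - K * exp(-rT).
S_0 * exp(-qT) = 10.2000 * 1.00000000 = 10.20000000
K * exp(-rT) = 10.2400 * 0.93519520 = 9.57639886
C = P + S*exp(-qT) - K*exp(-rT)
C = 1.2749 + 10.20000000 - 9.57639886 = 1.8985


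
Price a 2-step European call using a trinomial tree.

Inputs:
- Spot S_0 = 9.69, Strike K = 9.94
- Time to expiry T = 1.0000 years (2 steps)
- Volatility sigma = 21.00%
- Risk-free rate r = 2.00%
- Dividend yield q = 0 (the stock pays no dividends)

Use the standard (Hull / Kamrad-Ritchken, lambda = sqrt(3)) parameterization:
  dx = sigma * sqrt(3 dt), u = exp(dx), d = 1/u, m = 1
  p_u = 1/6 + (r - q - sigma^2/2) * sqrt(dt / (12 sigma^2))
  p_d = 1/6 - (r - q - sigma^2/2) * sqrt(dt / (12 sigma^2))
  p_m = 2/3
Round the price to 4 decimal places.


Answer: Price = V(0,0) = 0.7245

Derivation:
dt = T/N = 0.500000; dx = sigma*sqrt(3*dt) = 0.257196
u = exp(dx) = 1.293299; d = 1/u = 0.773216
p_u = 0.164674, p_m = 0.666667, p_d = 0.168659
Discount per step: exp(-r*dt) = 0.990050
Stock lattice S(k, j) with j the centered position index:
  k=0: S(0,+0) = 9.6900
  k=1: S(1,-1) = 7.4925; S(1,+0) = 9.6900; S(1,+1) = 12.5321
  k=2: S(2,-2) = 5.7933; S(2,-1) = 7.4925; S(2,+0) = 9.6900; S(2,+1) = 12.5321; S(2,+2) = 16.2077
Terminal payoffs V(N, j) = max(S_T - K, 0):
  V(2,-2) = 0.000000; V(2,-1) = 0.000000; V(2,+0) = 0.000000; V(2,+1) = 2.592069; V(2,+2) = 6.267714
Backward induction: V(k, j) = exp(-r*dt) * [p_u * V(k+1, j+1) + p_m * V(k+1, j) + p_d * V(k+1, j-1)]
  V(1,-1) = exp(-r*dt) * [p_u*0.000000 + p_m*0.000000 + p_d*0.000000] = 0.000000
  V(1,+0) = exp(-r*dt) * [p_u*2.592069 + p_m*0.000000 + p_d*0.000000] = 0.422599
  V(1,+1) = exp(-r*dt) * [p_u*6.267714 + p_m*2.592069 + p_d*0.000000] = 2.732711
  V(0,+0) = exp(-r*dt) * [p_u*2.732711 + p_m*0.422599 + p_d*0.000000] = 0.724458


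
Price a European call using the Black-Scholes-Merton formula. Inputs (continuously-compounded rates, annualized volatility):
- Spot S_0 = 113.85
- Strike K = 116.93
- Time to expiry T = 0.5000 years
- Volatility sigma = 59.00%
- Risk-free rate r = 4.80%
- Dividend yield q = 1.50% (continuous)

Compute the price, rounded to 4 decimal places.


d1 = (ln(S/K) + (r - q + 0.5*sigma^2) * T) / (sigma * sqrt(T)) = 0.18416255
d2 = d1 - sigma * sqrt(T) = -0.23303045
exp(-rT) = 0.97628571; exp(-qT) = 0.99252805
C = S_0 * exp(-qT) * N(d1) - K * exp(-rT) * N(d2)
N(d1) = 0.57305703; N(d2) = 0.40786888
C = 113.8500 * 0.99252805 * 0.57305703 - 116.9300 * 0.97628571 * 0.40786888 = 18.1939

Answer: Price = 18.1939


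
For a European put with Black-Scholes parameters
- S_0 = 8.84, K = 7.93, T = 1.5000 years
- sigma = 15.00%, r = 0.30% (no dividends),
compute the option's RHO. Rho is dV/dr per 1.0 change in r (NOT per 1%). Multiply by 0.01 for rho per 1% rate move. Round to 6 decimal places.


Answer: Rho = -3.554264

Derivation:
d1 = 0.7076784945; d2 = 0.5239667638
phi(d1) = 0.3105709321; exp(-qT) = 1.0000000000; exp(-rT) = 0.9955101098
N(-d2) = 0.3001508285
Rho = -K*T*exp(-rT)*N(-d2) = -7.9300 * 1.5000 * 0.9955101098 * 0.3001508285 = -3.554264


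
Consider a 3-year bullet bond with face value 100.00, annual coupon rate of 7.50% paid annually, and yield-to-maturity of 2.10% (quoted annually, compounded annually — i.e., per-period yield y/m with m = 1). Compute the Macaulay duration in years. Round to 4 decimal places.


Coupon per period c = face * coupon_rate / m = 7.500000
Periods per year m = 1; per-period yield y/m = 0.021000
Number of cashflows N = 3
Cashflows (t years, CF_t, discount factor 1/(1+y/m)^(m*t), PV):
  t = 1.0000: CF_t = 7.500000, DF = 0.979432, PV = 7.345739
  t = 2.0000: CF_t = 7.500000, DF = 0.959287, PV = 7.194652
  t = 3.0000: CF_t = 107.500000, DF = 0.939556, PV = 101.002294
Price P = sum_t PV_t = 115.542685
Macaulay numerator sum_t t * PV_t:
  t * PV_t at t = 1.0000: 7.345739
  t * PV_t at t = 2.0000: 14.389304
  t * PV_t at t = 3.0000: 303.006882
Macaulay duration D = (sum_t t * PV_t) / P = 324.741925 / 115.542685 = 2.810580

Answer: Macaulay duration = 2.8106 years


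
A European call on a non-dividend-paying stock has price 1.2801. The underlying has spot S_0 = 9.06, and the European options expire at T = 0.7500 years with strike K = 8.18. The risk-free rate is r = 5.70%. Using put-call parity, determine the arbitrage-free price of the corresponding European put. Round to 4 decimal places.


Put-call parity: C - P = S_0 * exp(-qT) - K * exp(-rT).
S_0 * exp(-qT) = 9.0600 * 1.00000000 = 9.06000000
K * exp(-rT) = 8.1800 * 0.95815090 = 7.83767434
P = C - S*exp(-qT) + K*exp(-rT)
P = 1.2801 - 9.06000000 + 7.83767434 = 0.0578

Answer: Put price = 0.0578


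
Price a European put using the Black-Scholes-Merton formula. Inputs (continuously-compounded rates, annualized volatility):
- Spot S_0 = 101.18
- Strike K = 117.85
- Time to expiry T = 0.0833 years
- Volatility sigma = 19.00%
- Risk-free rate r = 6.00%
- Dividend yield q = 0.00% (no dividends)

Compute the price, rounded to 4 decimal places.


d1 = (ln(S/K) + (r - q + 0.5*sigma^2) * T) / (sigma * sqrt(T)) = -2.66260269
d2 = d1 - sigma * sqrt(T) = -2.71744000
exp(-rT) = 0.99501447; exp(-qT) = 1.00000000
P = K * exp(-rT) * N(-d2) - S_0 * exp(-qT) * N(-d1)
N(-d1) = 0.99612305; N(-d2) = 0.99671055
P = 117.8500 * 0.99501447 * 0.99671055 - 101.1800 * 1.00000000 * 0.99612305 = 16.0890

Answer: Price = 16.0890


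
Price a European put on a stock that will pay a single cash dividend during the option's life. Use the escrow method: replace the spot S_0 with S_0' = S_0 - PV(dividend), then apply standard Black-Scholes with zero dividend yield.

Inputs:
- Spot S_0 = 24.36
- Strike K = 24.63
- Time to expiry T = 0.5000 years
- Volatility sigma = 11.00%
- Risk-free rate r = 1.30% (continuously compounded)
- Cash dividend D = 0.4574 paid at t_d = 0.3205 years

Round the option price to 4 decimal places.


Answer: Price = 1.0670

Derivation:
PV(D) = D * exp(-r * t_d) = 0.4574 * 0.99584217 = 0.45549821
S_0' = S_0 - PV(D) = 24.3600 - 0.45549821 = 23.90450179
d1 = (ln(S_0'/K) + (r + sigma^2/2)*T) / (sigma*sqrt(T)) = -0.26193050
d2 = d1 - sigma*sqrt(T) = -0.33971224
exp(-rT) = 0.99352108
N(-d1) = 0.60331249; N(-d2) = 0.63296338
P = K * exp(-rT) * N(-d2) - S_0' * N(-d1) = 24.6300 * 0.99352108 * 0.63296338 - 23.90450179 * 0.60331249 = 1.0670


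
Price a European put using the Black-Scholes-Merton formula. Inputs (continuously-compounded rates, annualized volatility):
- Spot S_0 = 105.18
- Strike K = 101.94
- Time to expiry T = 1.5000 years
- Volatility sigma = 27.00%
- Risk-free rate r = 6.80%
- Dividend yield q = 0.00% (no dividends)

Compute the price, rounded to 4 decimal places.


Answer: Price = 7.4150

Derivation:
d1 = (ln(S/K) + (r - q + 0.5*sigma^2) * T) / (sigma * sqrt(T)) = 0.56841396
d2 = d1 - sigma * sqrt(T) = 0.23773285
exp(-rT) = 0.90302955; exp(-qT) = 1.00000000
P = K * exp(-rT) * N(-d2) - S_0 * exp(-qT) * N(-d1)
N(-d1) = 0.28487696; N(-d2) = 0.40604415
P = 101.9400 * 0.90302955 * 0.40604415 - 105.1800 * 1.00000000 * 0.28487696 = 7.4150


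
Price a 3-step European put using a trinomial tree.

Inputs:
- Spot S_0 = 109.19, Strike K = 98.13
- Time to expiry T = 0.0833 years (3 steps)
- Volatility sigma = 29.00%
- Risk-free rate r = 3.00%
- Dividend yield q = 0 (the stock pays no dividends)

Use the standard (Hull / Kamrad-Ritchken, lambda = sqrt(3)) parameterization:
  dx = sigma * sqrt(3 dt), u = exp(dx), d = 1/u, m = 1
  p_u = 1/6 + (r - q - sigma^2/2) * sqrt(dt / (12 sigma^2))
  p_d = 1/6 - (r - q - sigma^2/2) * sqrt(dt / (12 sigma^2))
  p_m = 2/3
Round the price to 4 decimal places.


Answer: Price = V(0,0) = 0.3906

Derivation:
dt = T/N = 0.027767; dx = sigma*sqrt(3*dt) = 0.083699
u = exp(dx) = 1.087302; d = 1/u = 0.919708
p_u = 0.164668, p_m = 0.666667, p_d = 0.168665
Discount per step: exp(-r*dt) = 0.999167
Stock lattice S(k, j) with j the centered position index:
  k=0: S(0,+0) = 109.1900
  k=1: S(1,-1) = 100.4229; S(1,+0) = 109.1900; S(1,+1) = 118.7225
  k=2: S(2,-2) = 92.3598; S(2,-1) = 100.4229; S(2,+0) = 109.1900; S(2,+1) = 118.7225; S(2,+2) = 129.0871
  k=3: S(3,-3) = 84.9440; S(3,-2) = 92.3598; S(3,-1) = 100.4229; S(3,+0) = 109.1900; S(3,+1) = 118.7225; S(3,+2) = 129.0871; S(3,+3) = 140.3566
Terminal payoffs V(N, j) = max(K - S_T, 0):
  V(3,-3) = 13.185988; V(3,-2) = 5.770239; V(3,-1) = 0.000000; V(3,+0) = 0.000000; V(3,+1) = 0.000000; V(3,+2) = 0.000000; V(3,+3) = 0.000000
Backward induction: V(k, j) = exp(-r*dt) * [p_u * V(k+1, j+1) + p_m * V(k+1, j) + p_d * V(k+1, j-1)]
  V(2,-2) = exp(-r*dt) * [p_u*0.000000 + p_m*5.770239 + p_d*13.185988] = 6.065792
  V(2,-1) = exp(-r*dt) * [p_u*0.000000 + p_m*0.000000 + p_d*5.770239] = 0.972429
  V(2,+0) = exp(-r*dt) * [p_u*0.000000 + p_m*0.000000 + p_d*0.000000] = 0.000000
  V(2,+1) = exp(-r*dt) * [p_u*0.000000 + p_m*0.000000 + p_d*0.000000] = 0.000000
  V(2,+2) = exp(-r*dt) * [p_u*0.000000 + p_m*0.000000 + p_d*0.000000] = 0.000000
  V(1,-1) = exp(-r*dt) * [p_u*0.000000 + p_m*0.972429 + p_d*6.065792] = 1.669984
  V(1,+0) = exp(-r*dt) * [p_u*0.000000 + p_m*0.000000 + p_d*0.972429] = 0.163879
  V(1,+1) = exp(-r*dt) * [p_u*0.000000 + p_m*0.000000 + p_d*0.000000] = 0.000000
  V(0,+0) = exp(-r*dt) * [p_u*0.000000 + p_m*0.163879 + p_d*1.669984] = 0.390595


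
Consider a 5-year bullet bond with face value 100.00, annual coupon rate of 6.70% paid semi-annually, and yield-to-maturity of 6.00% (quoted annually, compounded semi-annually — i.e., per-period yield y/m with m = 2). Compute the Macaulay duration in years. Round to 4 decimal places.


Answer: Macaulay duration = 4.3419 years

Derivation:
Coupon per period c = face * coupon_rate / m = 3.350000
Periods per year m = 2; per-period yield y/m = 0.030000
Number of cashflows N = 10
Cashflows (t years, CF_t, discount factor 1/(1+y/m)^(m*t), PV):
  t = 0.5000: CF_t = 3.350000, DF = 0.970874, PV = 3.252427
  t = 1.0000: CF_t = 3.350000, DF = 0.942596, PV = 3.157696
  t = 1.5000: CF_t = 3.350000, DF = 0.915142, PV = 3.065725
  t = 2.0000: CF_t = 3.350000, DF = 0.888487, PV = 2.976432
  t = 2.5000: CF_t = 3.350000, DF = 0.862609, PV = 2.889739
  t = 3.0000: CF_t = 3.350000, DF = 0.837484, PV = 2.805572
  t = 3.5000: CF_t = 3.350000, DF = 0.813092, PV = 2.723857
  t = 4.0000: CF_t = 3.350000, DF = 0.789409, PV = 2.644521
  t = 4.5000: CF_t = 3.350000, DF = 0.766417, PV = 2.567496
  t = 5.0000: CF_t = 103.350000, DF = 0.744094, PV = 76.902106
Price P = sum_t PV_t = 102.985571
Macaulay numerator sum_t t * PV_t:
  t * PV_t at t = 0.5000: 1.626214
  t * PV_t at t = 1.0000: 3.157696
  t * PV_t at t = 1.5000: 4.598587
  t * PV_t at t = 2.0000: 5.952863
  t * PV_t at t = 2.5000: 7.224349
  t * PV_t at t = 3.0000: 8.416717
  t * PV_t at t = 3.5000: 9.533498
  t * PV_t at t = 4.0000: 10.578084
  t * PV_t at t = 4.5000: 11.553732
  t * PV_t at t = 5.0000: 384.510531
Macaulay duration D = (sum_t t * PV_t) / P = 447.152270 / 102.985571 = 4.341892
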